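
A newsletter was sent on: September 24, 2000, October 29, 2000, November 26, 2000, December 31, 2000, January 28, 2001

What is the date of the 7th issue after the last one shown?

These are Sundays with 35, 28, 35, 28-day gaps.
Each is the final Sunday of its month — October 29, 2000 is past the 28th, so '4th Sunday' doesn't fit.
February 2001 ends with Sunday February 25, 2001.
Last Sunday of March 2001: March 25, 2001.
Last Sunday of April 2001: April 29, 2001.
May 2001 ends with Sunday May 27, 2001.
June 2001 ends with Sunday June 24, 2001.
July 2001 ends with Sunday July 29, 2001.
Last Sunday of August 2001: August 26, 2001.

August 26, 2001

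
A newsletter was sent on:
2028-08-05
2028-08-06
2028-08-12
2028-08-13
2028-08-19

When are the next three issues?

2028-08-20, 2028-08-26, 2028-08-27

Every event lands on a Saturday or Sunday (gaps cycle 1, 6, 1, 6).
So the schedule is: every Saturday and Sunday.
Next Sunday: 2028-08-20.
Next Saturday: 2028-08-26.
Next Sunday: 2028-08-27.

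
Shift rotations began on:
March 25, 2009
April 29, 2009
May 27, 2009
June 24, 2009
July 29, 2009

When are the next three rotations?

All Wednesdays; the gaps (35, 28, 28, 35) vary with month length.
This is the last Wednesday of each month.
August 2009 ends with Wednesday August 26, 2009.
September 2009 ends with Wednesday September 30, 2009.
Last Wednesday of October 2009: October 28, 2009.

August 26, 2009; September 30, 2009; October 28, 2009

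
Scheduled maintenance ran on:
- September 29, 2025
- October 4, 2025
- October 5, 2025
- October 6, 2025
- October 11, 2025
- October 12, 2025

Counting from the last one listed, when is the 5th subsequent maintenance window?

The gap pattern 5, 1, 1, 5, 1 repeats every 3 events.
These are the Mondays, Saturdays and Sundays of each week.
The following Monday is October 13, 2025.
Next Saturday: October 18, 2025.
Next Sunday: October 19, 2025.
The following Monday is October 20, 2025.
The following Saturday is October 25, 2025.

October 25, 2025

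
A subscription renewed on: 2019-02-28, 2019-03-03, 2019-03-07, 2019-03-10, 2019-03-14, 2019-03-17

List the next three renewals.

Gaps: 3, 4, 3, 4, 3 days — not constant, but cyclic with period 2.
The events fall on every Thursday and Sunday.
Next Thursday: 2019-03-21.
Next Sunday: 2019-03-24.
Next Thursday: 2019-03-28.

2019-03-21, 2019-03-24, 2019-03-28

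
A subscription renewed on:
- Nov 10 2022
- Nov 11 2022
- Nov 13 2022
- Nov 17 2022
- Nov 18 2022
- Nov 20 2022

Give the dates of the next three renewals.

Nov 24 2022, Nov 25 2022, Nov 27 2022

Gaps: 1, 2, 4, 1, 2 days — not constant, but cyclic with period 3.
The events fall on every Thursday, Friday and Sunday.
The following Thursday is Nov 24 2022.
The following Friday is Nov 25 2022.
Next Sunday: Nov 27 2022.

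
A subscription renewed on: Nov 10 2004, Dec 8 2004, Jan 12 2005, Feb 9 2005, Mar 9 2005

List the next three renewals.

These are Wednesdays at 28- or 35-day spacing (28, 35, 28, 28).
The pattern: 2nd Wednesday of the month.
2nd Wednesday of April 2005: Apr 13 2005.
May 2005 — 2nd Wednesday is May 11 2005.
2nd Wednesday of June 2005: Jun 8 2005.

Apr 13 2005, May 11 2005, Jun 8 2005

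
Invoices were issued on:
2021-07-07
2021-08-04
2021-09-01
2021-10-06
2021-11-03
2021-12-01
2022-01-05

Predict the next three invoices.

These are Wednesdays at 28- or 35-day spacing (28, 28, 35, 28, 28, 35).
The pattern: 1st Wednesday of the month.
1st Wednesday of February 2022: 2022-02-02.
March 2022 — 1st Wednesday is 2022-03-02.
April 2022 — 1st Wednesday is 2022-04-06.

2022-02-02, 2022-03-02, 2022-04-06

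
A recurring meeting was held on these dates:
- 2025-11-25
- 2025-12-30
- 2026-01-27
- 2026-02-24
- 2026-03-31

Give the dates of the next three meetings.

These are Tuesdays with 35, 28, 28, 35-day gaps.
Each is the final Tuesday of its month — 2025-12-30 is past the 28th, so '4th Tuesday' doesn't fit.
Last Tuesday of April 2026: 2026-04-28.
Last Tuesday of May 2026: 2026-05-26.
Last Tuesday of June 2026: 2026-06-30.

2026-04-28, 2026-05-26, 2026-06-30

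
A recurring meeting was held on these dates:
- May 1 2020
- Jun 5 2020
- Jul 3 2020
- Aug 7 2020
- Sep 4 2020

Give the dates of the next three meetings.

Oct 2 2020, Nov 6 2020, Dec 4 2020

All dates are Fridays, 35, 28, 35, 28 days apart.
Specifically, the 1st Friday of each month.
October 2020 — 1st Friday is Oct 2 2020.
1st Friday of November 2020: Nov 6 2020.
1st Friday of December 2020: Dec 4 2020.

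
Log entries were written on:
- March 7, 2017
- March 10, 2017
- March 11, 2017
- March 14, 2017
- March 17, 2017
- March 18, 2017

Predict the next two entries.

March 21, 2017; March 24, 2017

Gaps: 3, 1, 3, 3, 1 days — not constant, but cyclic with period 3.
The events fall on every Tuesday, Friday and Saturday.
The following Tuesday is March 21, 2017.
Next Friday: March 24, 2017.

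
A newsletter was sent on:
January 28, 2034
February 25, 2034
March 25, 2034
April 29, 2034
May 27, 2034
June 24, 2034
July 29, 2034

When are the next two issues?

These are Saturdays with 28, 28, 35, 28, 28, 35-day gaps.
Each is the final Saturday of its month — April 29, 2034 is past the 28th, so '4th Saturday' doesn't fit.
Last Saturday of August 2034: August 26, 2034.
September 2034 ends with Saturday September 30, 2034.

August 26, 2034; September 30, 2034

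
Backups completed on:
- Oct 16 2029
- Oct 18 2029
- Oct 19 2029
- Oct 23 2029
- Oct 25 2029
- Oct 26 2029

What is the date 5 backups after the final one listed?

Every event lands on a Tuesday or Thursday or Friday (gaps cycle 2, 1, 4, 2, 1).
So the schedule is: every Tuesday, Thursday and Friday.
Next Tuesday: Oct 30 2029.
The following Thursday is Nov 1 2029.
The following Friday is Nov 2 2029.
The following Tuesday is Nov 6 2029.
The following Thursday is Nov 8 2029.

Nov 8 2029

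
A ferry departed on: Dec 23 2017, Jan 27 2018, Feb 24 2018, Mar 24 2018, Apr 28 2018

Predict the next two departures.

These are Saturdays at 28- or 35-day spacing (35, 28, 28, 35).
The pattern: 4th Saturday of the month.
4th Saturday of May 2018: May 26 2018.
4th Saturday of June 2018: Jun 23 2018.

May 26 2018, Jun 23 2018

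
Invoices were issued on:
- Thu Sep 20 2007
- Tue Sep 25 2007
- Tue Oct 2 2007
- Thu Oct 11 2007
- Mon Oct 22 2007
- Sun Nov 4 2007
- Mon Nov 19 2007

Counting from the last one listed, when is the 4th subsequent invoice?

Gaps: 5, 7, 9, 11, 13, 15 days — each gap is 2 larger than the previous one.
Next gap: 17 days. Mon Nov 19 2007 + 17 days = Thu Dec 6 2007.
Next gap: 19 days. Thu Dec 6 2007 + 19 days = Tue Dec 25 2007.
Next gap: 21 days. Tue Dec 25 2007 + 21 days = Tue Jan 15 2008.
Next gap: 23 days. Tue Jan 15 2008 + 23 days = Thu Feb 7 2008.

Thu Feb 7 2008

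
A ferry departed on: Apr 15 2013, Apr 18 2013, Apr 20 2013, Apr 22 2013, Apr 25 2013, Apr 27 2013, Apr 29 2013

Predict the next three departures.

May 2 2013, May 4 2013, May 6 2013

Every event lands on a Monday or Thursday or Saturday (gaps cycle 3, 2, 2, 3, 2, 2).
So the schedule is: every Monday, Thursday and Saturday.
The following Thursday is May 2 2013.
The following Saturday is May 4 2013.
The following Monday is May 6 2013.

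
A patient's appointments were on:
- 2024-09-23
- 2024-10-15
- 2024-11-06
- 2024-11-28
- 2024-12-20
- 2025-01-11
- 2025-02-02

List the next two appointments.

2025-02-24, 2025-03-18

The spacing is 22, 22, 22, 22, 22, 22 days — always 22 days.
2025-02-02 + 22 days = 2025-02-24.
2025-02-24 + 22 days = 2025-03-18.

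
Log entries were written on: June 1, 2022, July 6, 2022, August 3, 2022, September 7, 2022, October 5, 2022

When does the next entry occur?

All dates are Wednesdays, 35, 28, 35, 28 days apart.
Specifically, the 1st Wednesday of each month.
1st Wednesday of November 2022: November 2, 2022.

November 2, 2022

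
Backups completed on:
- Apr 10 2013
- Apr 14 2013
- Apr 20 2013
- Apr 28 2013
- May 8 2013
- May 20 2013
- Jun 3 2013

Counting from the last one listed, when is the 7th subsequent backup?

Nov 4 2013

Intervals are 4, 6, 8, 10, 12, 14 days — an arithmetic progression with common difference 2.
Next gap: 16 days. Jun 3 2013 + 16 days = Jun 19 2013.
Next gap: 18 days. Jun 19 2013 + 18 days = Jul 7 2013.
Next gap: 20 days. Jul 7 2013 + 20 days = Jul 27 2013.
Next gap: 22 days. Jul 27 2013 + 22 days = Aug 18 2013.
Next gap: 24 days. Aug 18 2013 + 24 days = Sep 11 2013.
Next gap: 26 days. Sep 11 2013 + 26 days = Oct 7 2013.
Next gap: 28 days. Oct 7 2013 + 28 days = Nov 4 2013.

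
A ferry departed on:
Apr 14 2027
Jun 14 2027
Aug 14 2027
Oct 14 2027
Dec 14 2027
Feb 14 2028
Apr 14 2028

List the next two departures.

Jun 14 2028, Aug 14 2028

The day-of-month is always 14 (61, 61, 61, 61, 62, 60 days between events).
So this recurs on the 14th of every 2 months.
Next: June 2028 → Jun 14 2028.
August 2028: Aug 14 2028.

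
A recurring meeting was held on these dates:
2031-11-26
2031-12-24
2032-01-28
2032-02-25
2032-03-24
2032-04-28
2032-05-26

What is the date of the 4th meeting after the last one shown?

These are Wednesdays at 28- or 35-day spacing (28, 35, 28, 28, 35, 28).
The pattern: 4th Wednesday of the month.
June 2032 — 4th Wednesday is 2032-06-23.
July 2032 — 4th Wednesday is 2032-07-28.
August 2032 — 4th Wednesday is 2032-08-25.
4th Wednesday of September 2032: 2032-09-22.

2032-09-22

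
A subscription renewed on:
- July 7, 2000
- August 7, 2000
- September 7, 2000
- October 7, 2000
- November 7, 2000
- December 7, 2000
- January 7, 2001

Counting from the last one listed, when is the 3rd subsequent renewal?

April 7, 2001

Gaps: 31, 31, 30, 31, 30, 31 days — not constant. Every event is on the 7th of the month.
Pattern: the 7th of each month.
Next: February 2001 → February 7, 2001.
Next: March 2001 → March 7, 2001.
Next: April 2001 → April 7, 2001.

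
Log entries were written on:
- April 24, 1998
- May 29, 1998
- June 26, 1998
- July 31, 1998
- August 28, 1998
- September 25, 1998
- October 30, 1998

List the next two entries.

November 27, 1998; December 25, 1998

These are Fridays with 35, 28, 35, 28, 28, 35-day gaps.
Each is the final Friday of its month — May 29, 1998 is past the 28th, so '4th Friday' doesn't fit.
Last Friday of November 1998: November 27, 1998.
December 1998 ends with Friday December 25, 1998.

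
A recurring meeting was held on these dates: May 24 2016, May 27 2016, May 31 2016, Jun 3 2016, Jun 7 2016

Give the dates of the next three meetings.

Gaps: 3, 4, 3, 4 days — not constant, but cyclic with period 2.
The events fall on every Tuesday and Friday.
The following Friday is Jun 10 2016.
Next Tuesday: Jun 14 2016.
Next Friday: Jun 17 2016.

Jun 10 2016, Jun 14 2016, Jun 17 2016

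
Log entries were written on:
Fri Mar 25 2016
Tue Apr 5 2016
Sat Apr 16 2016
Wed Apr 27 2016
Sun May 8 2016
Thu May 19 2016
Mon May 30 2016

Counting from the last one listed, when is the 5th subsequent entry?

Gaps between consecutive events: 11, 11, 11, 11, 11, 11 days — a constant 11-day interval.
Mon May 30 2016 + 11 days = Fri Jun 10 2016.
Fri Jun 10 2016 + 11 days = Tue Jun 21 2016.
Tue Jun 21 2016 + 11 days = Sat Jul 2 2016.
Sat Jul 2 2016 + 11 days = Wed Jul 13 2016.
Wed Jul 13 2016 + 11 days = Sun Jul 24 2016.

Sun Jul 24 2016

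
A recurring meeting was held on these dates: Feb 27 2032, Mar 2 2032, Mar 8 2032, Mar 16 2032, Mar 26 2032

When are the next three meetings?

Apr 7 2032, Apr 21 2032, May 7 2032

Gaps: 4, 6, 8, 10 days — each gap is 2 larger than the previous one.
Next gap: 12 days. Mar 26 2032 + 12 days = Apr 7 2032.
Next gap: 14 days. Apr 7 2032 + 14 days = Apr 21 2032.
Next gap: 16 days. Apr 21 2032 + 16 days = May 7 2032.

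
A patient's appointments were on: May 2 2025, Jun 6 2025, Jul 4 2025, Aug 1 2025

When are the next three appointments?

Sep 5 2025, Oct 3 2025, Nov 7 2025

Gaps: 35, 28, 28 days — a mix of 28 and 35. Every date is a Friday.
Each is the 1st Friday of its month.
1st Friday of September 2025: Sep 5 2025.
1st Friday of October 2025: Oct 3 2025.
November 2025 — 1st Friday is Nov 7 2025.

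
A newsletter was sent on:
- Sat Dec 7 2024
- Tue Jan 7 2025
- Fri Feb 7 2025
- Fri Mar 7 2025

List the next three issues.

Mon Apr 7 2025, Wed May 7 2025, Sat Jun 7 2025

Each date is the 7th; the gaps (31, 31, 28) track the month lengths.
The rule is the 7th of each month.
Next: April 2025 → Mon Apr 7 2025.
Next: May 2025 → Wed May 7 2025.
June 2025: Sat Jun 7 2025.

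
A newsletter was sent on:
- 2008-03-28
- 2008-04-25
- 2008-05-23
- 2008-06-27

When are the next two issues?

Gaps: 28, 28, 35 days — a mix of 28 and 35. Every date is a Friday.
Each is the 4th Friday of its month.
4th Friday of July 2008: 2008-07-25.
4th Friday of August 2008: 2008-08-22.

2008-07-25, 2008-08-22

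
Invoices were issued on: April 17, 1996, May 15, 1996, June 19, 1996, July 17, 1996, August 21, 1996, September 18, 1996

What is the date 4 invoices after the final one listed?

January 15, 1997

Gaps: 28, 35, 28, 35, 28 days — a mix of 28 and 35. Every date is a Wednesday.
Each is the 3rd Wednesday of its month.
October 1996 — 3rd Wednesday is October 16, 1996.
November 1996 — 3rd Wednesday is November 20, 1996.
December 1996 — 3rd Wednesday is December 18, 1996.
3rd Wednesday of January 1997: January 15, 1997.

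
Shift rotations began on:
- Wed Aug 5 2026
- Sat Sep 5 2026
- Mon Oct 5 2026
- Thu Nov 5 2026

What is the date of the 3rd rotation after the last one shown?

Each date is the 5th; the gaps (31, 30, 31) track the month lengths.
The rule is the 5th of each month.
Next: December 2026 → Sat Dec 5 2026.
Next: January 2027 → Tue Jan 5 2027.
Next: February 2027 → Fri Feb 5 2027.

Fri Feb 5 2027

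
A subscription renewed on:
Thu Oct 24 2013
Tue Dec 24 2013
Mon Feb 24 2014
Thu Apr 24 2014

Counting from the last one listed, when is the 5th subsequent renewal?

Tue Feb 24 2015

Gaps: 61, 62, 59 days — not constant. Every event is on the 24th of the month.
Pattern: the 24th of every 2 months.
June 2014: Tue Jun 24 2014.
August 2014: Sun Aug 24 2014.
Next: October 2014 → Fri Oct 24 2014.
December 2014: Wed Dec 24 2014.
Next: February 2015 → Tue Feb 24 2015.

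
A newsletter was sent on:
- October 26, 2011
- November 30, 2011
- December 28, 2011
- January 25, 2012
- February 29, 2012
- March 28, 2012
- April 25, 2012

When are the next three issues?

Every date is a Wednesday; gaps 35, 28, 28, 35, 28, 28 days.
Each is the last Wednesday of its month (at least one falls on the 29th or later, ruling out '4th Wednesday').
Last Wednesday of May 2012: May 30, 2012.
June 2012 ends with Wednesday June 27, 2012.
Last Wednesday of July 2012: July 25, 2012.

May 30, 2012; June 27, 2012; July 25, 2012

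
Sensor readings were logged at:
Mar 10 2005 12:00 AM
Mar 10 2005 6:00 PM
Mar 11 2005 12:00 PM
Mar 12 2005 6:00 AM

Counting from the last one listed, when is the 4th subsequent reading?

Mar 15 2005 6:00 AM

Gaps: 18, 18, 18 hours — each event is 18 hours after the previous one.
Mar 12 2005 6:00 AM + 18 h = Mar 13 2005 12:00 AM.
Mar 13 2005 12:00 AM + 18 h = Mar 13 2005 6:00 PM.
Mar 13 2005 6:00 PM + 18 h = Mar 14 2005 12:00 PM.
Mar 14 2005 12:00 PM + 18 h = Mar 15 2005 6:00 AM.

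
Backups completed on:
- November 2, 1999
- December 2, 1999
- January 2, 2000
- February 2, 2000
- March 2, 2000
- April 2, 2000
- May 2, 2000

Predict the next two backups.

Each date is the 2nd; the gaps (30, 31, 31, 29, 31, 30) track the month lengths.
The rule is the 2nd of each month.
Next: June 2000 → June 2, 2000.
Next: July 2000 → July 2, 2000.

June 2, 2000; July 2, 2000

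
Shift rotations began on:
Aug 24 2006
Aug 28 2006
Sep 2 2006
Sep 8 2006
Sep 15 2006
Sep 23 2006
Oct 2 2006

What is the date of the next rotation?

The spacing grows by 1 each time: 4, 5, 6, 7, 8, 9 days.
Next gap: 10 days. Oct 2 2006 + 10 days = Oct 12 2006.

Oct 12 2006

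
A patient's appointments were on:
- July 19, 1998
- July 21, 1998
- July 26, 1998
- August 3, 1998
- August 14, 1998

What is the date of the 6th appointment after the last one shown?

December 21, 1998

The spacing grows by 3 each time: 2, 5, 8, 11 days.
Next gap: 14 days. August 14, 1998 + 14 days = August 28, 1998.
Next gap: 17 days. August 28, 1998 + 17 days = September 14, 1998.
Next gap: 20 days. September 14, 1998 + 20 days = October 4, 1998.
Next gap: 23 days. October 4, 1998 + 23 days = October 27, 1998.
Next gap: 26 days. October 27, 1998 + 26 days = November 22, 1998.
Next gap: 29 days. November 22, 1998 + 29 days = December 21, 1998.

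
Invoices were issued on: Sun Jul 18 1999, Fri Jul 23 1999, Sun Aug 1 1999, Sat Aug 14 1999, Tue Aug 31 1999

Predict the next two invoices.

Gaps: 5, 9, 13, 17 days — each gap is 4 larger than the previous one.
Next gap: 21 days. Tue Aug 31 1999 + 21 days = Tue Sep 21 1999.
Next gap: 25 days. Tue Sep 21 1999 + 25 days = Sat Oct 16 1999.

Tue Sep 21 1999, Sat Oct 16 1999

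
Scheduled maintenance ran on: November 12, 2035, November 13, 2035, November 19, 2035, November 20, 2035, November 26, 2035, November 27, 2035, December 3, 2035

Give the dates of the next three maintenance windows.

December 4, 2035; December 10, 2035; December 11, 2035

Gaps: 1, 6, 1, 6, 1, 6 days — not constant, but cyclic with period 2.
The events fall on every Monday and Tuesday.
Next Tuesday: December 4, 2035.
The following Monday is December 10, 2035.
The following Tuesday is December 11, 2035.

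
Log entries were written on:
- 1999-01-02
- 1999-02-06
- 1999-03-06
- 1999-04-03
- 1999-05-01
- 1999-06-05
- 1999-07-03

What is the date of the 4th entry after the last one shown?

1999-11-06

Gaps: 35, 28, 28, 28, 35, 28 days — a mix of 28 and 35. Every date is a Saturday.
Each is the 1st Saturday of its month.
1st Saturday of August 1999: 1999-08-07.
September 1999 — 1st Saturday is 1999-09-04.
October 1999 — 1st Saturday is 1999-10-02.
November 1999 — 1st Saturday is 1999-11-06.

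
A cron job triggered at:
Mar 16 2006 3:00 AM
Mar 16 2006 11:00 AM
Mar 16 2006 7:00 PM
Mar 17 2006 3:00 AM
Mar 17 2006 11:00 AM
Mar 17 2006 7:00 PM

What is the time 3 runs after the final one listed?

Mar 18 2006 7:00 PM

Gaps: 8, 8, 8, 8, 8 hours — each event is 8 hours after the previous one.
Mar 17 2006 7:00 PM + 8 h = Mar 18 2006 3:00 AM.
Mar 18 2006 3:00 AM + 8 h = Mar 18 2006 11:00 AM.
Mar 18 2006 11:00 AM + 8 h = Mar 18 2006 7:00 PM.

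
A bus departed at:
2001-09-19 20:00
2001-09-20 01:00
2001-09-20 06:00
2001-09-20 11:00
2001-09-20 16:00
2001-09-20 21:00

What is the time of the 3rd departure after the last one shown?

2001-09-21 12:00

The interval is a steady 5 hours (5, 5, 5, 5, 5).
2001-09-20 21:00 + 5 h = 2001-09-21 02:00.
2001-09-21 02:00 + 5 h = 2001-09-21 07:00.
2001-09-21 07:00 + 5 h = 2001-09-21 12:00.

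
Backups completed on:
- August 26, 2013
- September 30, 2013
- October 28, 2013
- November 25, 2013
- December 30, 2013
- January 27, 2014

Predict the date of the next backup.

February 24, 2014

All Mondays; the gaps (35, 28, 28, 35, 28) vary with month length.
This is the last Monday of each month.
February 2014 ends with Monday February 24, 2014.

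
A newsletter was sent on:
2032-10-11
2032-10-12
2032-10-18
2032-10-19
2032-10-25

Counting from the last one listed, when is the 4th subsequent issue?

Every event lands on a Monday or Tuesday (gaps cycle 1, 6, 1, 6).
So the schedule is: every Monday and Tuesday.
Next Tuesday: 2032-10-26.
The following Monday is 2032-11-01.
Next Tuesday: 2032-11-02.
Next Monday: 2032-11-08.

2032-11-08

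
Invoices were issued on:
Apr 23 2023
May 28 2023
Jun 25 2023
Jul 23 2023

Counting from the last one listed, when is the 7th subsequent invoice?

Feb 25 2024

These are Sundays at 28- or 35-day spacing (35, 28, 28).
The pattern: 4th Sunday of the month.
August 2023 — 4th Sunday is Aug 27 2023.
September 2023 — 4th Sunday is Sep 24 2023.
October 2023 — 4th Sunday is Oct 22 2023.
4th Sunday of November 2023: Nov 26 2023.
4th Sunday of December 2023: Dec 24 2023.
4th Sunday of January 2024: Jan 28 2024.
February 2024 — 4th Sunday is Feb 25 2024.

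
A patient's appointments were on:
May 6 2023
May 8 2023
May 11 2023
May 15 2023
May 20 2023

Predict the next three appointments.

Intervals are 2, 3, 4, 5 days — an arithmetic progression with common difference 1.
Next gap: 6 days. May 20 2023 + 6 days = May 26 2023.
Next gap: 7 days. May 26 2023 + 7 days = Jun 2 2023.
Next gap: 8 days. Jun 2 2023 + 8 days = Jun 10 2023.

May 26 2023, Jun 2 2023, Jun 10 2023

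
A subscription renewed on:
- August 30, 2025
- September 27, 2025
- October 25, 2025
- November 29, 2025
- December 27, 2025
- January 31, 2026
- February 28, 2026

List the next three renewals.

March 28, 2026; April 25, 2026; May 30, 2026

Every date is a Saturday; gaps 28, 28, 35, 28, 35, 28 days.
Each is the last Saturday of its month (at least one falls on the 29th or later, ruling out '4th Saturday').
Last Saturday of March 2026: March 28, 2026.
April 2026 ends with Saturday April 25, 2026.
Last Saturday of May 2026: May 30, 2026.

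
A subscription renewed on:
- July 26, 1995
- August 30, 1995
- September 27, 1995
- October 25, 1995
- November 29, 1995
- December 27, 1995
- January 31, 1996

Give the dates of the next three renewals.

These are Wednesdays with 35, 28, 28, 35, 28, 35-day gaps.
Each is the final Wednesday of its month — August 30, 1995 is past the 28th, so '4th Wednesday' doesn't fit.
February 1996 ends with Wednesday February 28, 1996.
March 1996 ends with Wednesday March 27, 1996.
April 1996 ends with Wednesday April 24, 1996.

February 28, 1996; March 27, 1996; April 24, 1996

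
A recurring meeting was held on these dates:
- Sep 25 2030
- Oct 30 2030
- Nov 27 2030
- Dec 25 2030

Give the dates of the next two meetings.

Jan 29 2031, Feb 26 2031

Every date is a Wednesday; gaps 35, 28, 28 days.
Each is the last Wednesday of its month (at least one falls on the 29th or later, ruling out '4th Wednesday').
Last Wednesday of January 2031: Jan 29 2031.
February 2031 ends with Wednesday Feb 26 2031.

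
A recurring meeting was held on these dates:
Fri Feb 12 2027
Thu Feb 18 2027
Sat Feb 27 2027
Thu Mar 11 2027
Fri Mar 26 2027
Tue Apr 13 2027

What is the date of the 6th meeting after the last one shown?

Intervals are 6, 9, 12, 15, 18 days — an arithmetic progression with common difference 3.
Next gap: 21 days. Tue Apr 13 2027 + 21 days = Tue May 4 2027.
Next gap: 24 days. Tue May 4 2027 + 24 days = Fri May 28 2027.
Next gap: 27 days. Fri May 28 2027 + 27 days = Thu Jun 24 2027.
Next gap: 30 days. Thu Jun 24 2027 + 30 days = Sat Jul 24 2027.
Next gap: 33 days. Sat Jul 24 2027 + 33 days = Thu Aug 26 2027.
Next gap: 36 days. Thu Aug 26 2027 + 36 days = Fri Oct 1 2027.

Fri Oct 1 2027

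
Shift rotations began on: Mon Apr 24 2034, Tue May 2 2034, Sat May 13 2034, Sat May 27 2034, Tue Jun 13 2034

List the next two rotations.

Mon Jul 3 2034, Wed Jul 26 2034

Intervals are 8, 11, 14, 17 days — an arithmetic progression with common difference 3.
Next gap: 20 days. Tue Jun 13 2034 + 20 days = Mon Jul 3 2034.
Next gap: 23 days. Mon Jul 3 2034 + 23 days = Wed Jul 26 2034.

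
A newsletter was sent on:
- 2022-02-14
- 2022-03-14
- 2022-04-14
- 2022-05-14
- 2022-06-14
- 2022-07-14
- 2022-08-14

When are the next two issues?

The day-of-month is always 14 (28, 31, 30, 31, 30, 31 days between events).
So this recurs on the 14th of each month.
Next: September 2022 → 2022-09-14.
October 2022: 2022-10-14.

2022-09-14, 2022-10-14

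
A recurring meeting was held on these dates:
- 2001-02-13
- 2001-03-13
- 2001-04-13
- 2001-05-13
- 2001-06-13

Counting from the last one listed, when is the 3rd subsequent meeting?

2001-09-13

The day-of-month is always 13 (28, 31, 30, 31 days between events).
So this recurs on the 13th of each month.
Next: July 2001 → 2001-07-13.
Next: August 2001 → 2001-08-13.
Next: September 2001 → 2001-09-13.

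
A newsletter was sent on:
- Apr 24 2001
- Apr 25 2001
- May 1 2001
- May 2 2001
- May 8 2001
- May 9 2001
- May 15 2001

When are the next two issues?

May 16 2001, May 22 2001

Every event lands on a Tuesday or Wednesday (gaps cycle 1, 6, 1, 6, 1, 6).
So the schedule is: every Tuesday and Wednesday.
Next Wednesday: May 16 2001.
Next Tuesday: May 22 2001.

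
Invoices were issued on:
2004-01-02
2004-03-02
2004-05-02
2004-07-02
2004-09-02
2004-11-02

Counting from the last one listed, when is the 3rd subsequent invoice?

2005-05-02

The day-of-month is always 2 (60, 61, 61, 62, 61 days between events).
So this recurs on the 2nd of every 2 months.
January 2005: 2005-01-02.
Next: March 2005 → 2005-03-02.
Next: May 2005 → 2005-05-02.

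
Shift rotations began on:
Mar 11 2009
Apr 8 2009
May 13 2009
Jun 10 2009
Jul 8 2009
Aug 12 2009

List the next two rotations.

Sep 9 2009, Oct 14 2009

Gaps: 28, 35, 28, 28, 35 days — a mix of 28 and 35. Every date is a Wednesday.
Each is the 2nd Wednesday of its month.
2nd Wednesday of September 2009: Sep 9 2009.
October 2009 — 2nd Wednesday is Oct 14 2009.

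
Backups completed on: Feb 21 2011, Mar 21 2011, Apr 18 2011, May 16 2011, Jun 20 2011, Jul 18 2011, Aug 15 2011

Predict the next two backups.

Sep 19 2011, Oct 17 2011

These are Mondays at 28- or 35-day spacing (28, 28, 28, 35, 28, 28).
The pattern: 3rd Monday of the month.
September 2011 — 3rd Monday is Sep 19 2011.
3rd Monday of October 2011: Oct 17 2011.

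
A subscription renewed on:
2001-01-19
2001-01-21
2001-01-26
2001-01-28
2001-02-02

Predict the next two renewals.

The gap pattern 2, 5, 2, 5 repeats every 2 events.
These are the Fridays and Sundays of each week.
The following Sunday is 2001-02-04.
Next Friday: 2001-02-09.

2001-02-04, 2001-02-09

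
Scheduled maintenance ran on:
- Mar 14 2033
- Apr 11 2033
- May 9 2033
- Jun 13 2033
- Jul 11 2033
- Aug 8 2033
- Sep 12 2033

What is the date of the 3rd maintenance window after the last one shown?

Dec 12 2033

These are Mondays at 28- or 35-day spacing (28, 28, 35, 28, 28, 35).
The pattern: 2nd Monday of the month.
October 2033 — 2nd Monday is Oct 10 2033.
November 2033 — 2nd Monday is Nov 14 2033.
December 2033 — 2nd Monday is Dec 12 2033.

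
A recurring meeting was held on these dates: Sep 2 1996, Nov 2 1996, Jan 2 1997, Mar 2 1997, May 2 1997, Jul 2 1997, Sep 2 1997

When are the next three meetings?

Each date is the 2nd; the gaps (61, 61, 59, 61, 61, 62) track the month lengths.
The rule is the 2nd of every 2 months.
Next: November 1997 → Nov 2 1997.
January 1998: Jan 2 1998.
March 1998: Mar 2 1998.

Nov 2 1997, Jan 2 1998, Mar 2 1998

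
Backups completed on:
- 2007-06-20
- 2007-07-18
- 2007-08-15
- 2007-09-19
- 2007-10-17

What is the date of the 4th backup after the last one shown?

2008-02-20

These are Wednesdays at 28- or 35-day spacing (28, 28, 35, 28).
The pattern: 3rd Wednesday of the month.
3rd Wednesday of November 2007: 2007-11-21.
3rd Wednesday of December 2007: 2007-12-19.
January 2008 — 3rd Wednesday is 2008-01-16.
February 2008 — 3rd Wednesday is 2008-02-20.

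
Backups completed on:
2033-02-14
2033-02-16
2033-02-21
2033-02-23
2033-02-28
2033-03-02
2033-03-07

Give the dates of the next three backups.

Gaps: 2, 5, 2, 5, 2, 5 days — not constant, but cyclic with period 2.
The events fall on every Monday and Wednesday.
Next Wednesday: 2033-03-09.
The following Monday is 2033-03-14.
The following Wednesday is 2033-03-16.

2033-03-09, 2033-03-14, 2033-03-16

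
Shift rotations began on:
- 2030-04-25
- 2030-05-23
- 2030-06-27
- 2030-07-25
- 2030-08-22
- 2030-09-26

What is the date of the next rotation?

2030-10-24

These are Thursdays at 28- or 35-day spacing (28, 35, 28, 28, 35).
The pattern: 4th Thursday of the month.
4th Thursday of October 2030: 2030-10-24.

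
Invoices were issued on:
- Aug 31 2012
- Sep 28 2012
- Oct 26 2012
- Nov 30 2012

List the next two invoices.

These are Fridays with 28, 28, 35-day gaps.
Each is the final Friday of its month — Aug 31 2012 is past the 28th, so '4th Friday' doesn't fit.
December 2012 ends with Friday Dec 28 2012.
January 2013 ends with Friday Jan 25 2013.

Dec 28 2012, Jan 25 2013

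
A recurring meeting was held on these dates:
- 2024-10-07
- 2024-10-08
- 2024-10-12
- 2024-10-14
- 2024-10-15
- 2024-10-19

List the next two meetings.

2024-10-21, 2024-10-22

Gaps: 1, 4, 2, 1, 4 days — not constant, but cyclic with period 3.
The events fall on every Monday, Tuesday and Saturday.
The following Monday is 2024-10-21.
The following Tuesday is 2024-10-22.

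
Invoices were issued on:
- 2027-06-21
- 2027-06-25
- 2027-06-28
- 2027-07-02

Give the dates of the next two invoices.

The gap pattern 4, 3, 4 repeats every 2 events.
These are the Mondays and Fridays of each week.
The following Monday is 2027-07-05.
The following Friday is 2027-07-09.

2027-07-05, 2027-07-09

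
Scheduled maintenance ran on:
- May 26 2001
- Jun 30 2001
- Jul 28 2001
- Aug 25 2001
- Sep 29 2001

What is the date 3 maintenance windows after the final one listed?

Dec 29 2001

These are Saturdays with 35, 28, 28, 35-day gaps.
Each is the final Saturday of its month — Jun 30 2001 is past the 28th, so '4th Saturday' doesn't fit.
October 2001 ends with Saturday Oct 27 2001.
November 2001 ends with Saturday Nov 24 2001.
Last Saturday of December 2001: Dec 29 2001.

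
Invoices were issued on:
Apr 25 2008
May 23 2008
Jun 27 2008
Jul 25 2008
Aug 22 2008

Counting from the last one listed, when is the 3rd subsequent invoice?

These are Fridays at 28- or 35-day spacing (28, 35, 28, 28).
The pattern: 4th Friday of the month.
4th Friday of September 2008: Sep 26 2008.
4th Friday of October 2008: Oct 24 2008.
November 2008 — 4th Friday is Nov 28 2008.

Nov 28 2008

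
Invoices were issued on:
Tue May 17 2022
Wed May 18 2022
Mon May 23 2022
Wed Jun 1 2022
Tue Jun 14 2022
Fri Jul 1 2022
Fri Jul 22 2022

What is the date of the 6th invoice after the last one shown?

Intervals are 1, 5, 9, 13, 17, 21 days — an arithmetic progression with common difference 4.
Next gap: 25 days. Fri Jul 22 2022 + 25 days = Tue Aug 16 2022.
Next gap: 29 days. Tue Aug 16 2022 + 29 days = Wed Sep 14 2022.
Next gap: 33 days. Wed Sep 14 2022 + 33 days = Mon Oct 17 2022.
Next gap: 37 days. Mon Oct 17 2022 + 37 days = Wed Nov 23 2022.
Next gap: 41 days. Wed Nov 23 2022 + 41 days = Tue Jan 3 2023.
Next gap: 45 days. Tue Jan 3 2023 + 45 days = Fri Feb 17 2023.

Fri Feb 17 2023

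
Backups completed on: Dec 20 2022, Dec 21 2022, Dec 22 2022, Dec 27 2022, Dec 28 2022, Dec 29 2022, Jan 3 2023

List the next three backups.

Jan 4 2023, Jan 5 2023, Jan 10 2023

Gaps: 1, 1, 5, 1, 1, 5 days — not constant, but cyclic with period 3.
The events fall on every Tuesday, Wednesday and Thursday.
Next Wednesday: Jan 4 2023.
Next Thursday: Jan 5 2023.
The following Tuesday is Jan 10 2023.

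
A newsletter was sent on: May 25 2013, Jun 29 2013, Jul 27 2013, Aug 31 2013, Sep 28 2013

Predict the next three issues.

Oct 26 2013, Nov 30 2013, Dec 28 2013

Every date is a Saturday; gaps 35, 28, 35, 28 days.
Each is the last Saturday of its month (at least one falls on the 29th or later, ruling out '4th Saturday').
Last Saturday of October 2013: Oct 26 2013.
Last Saturday of November 2013: Nov 30 2013.
December 2013 ends with Saturday Dec 28 2013.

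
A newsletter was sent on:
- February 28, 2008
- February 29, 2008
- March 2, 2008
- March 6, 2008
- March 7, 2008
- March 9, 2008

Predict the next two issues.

The gap pattern 1, 2, 4, 1, 2 repeats every 3 events.
These are the Thursdays, Fridays and Sundays of each week.
Next Thursday: March 13, 2008.
The following Friday is March 14, 2008.

March 13, 2008; March 14, 2008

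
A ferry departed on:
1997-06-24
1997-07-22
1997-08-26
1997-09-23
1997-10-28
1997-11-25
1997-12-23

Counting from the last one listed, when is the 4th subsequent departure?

1998-04-28

These are Tuesdays at 28- or 35-day spacing (28, 35, 28, 35, 28, 28).
The pattern: 4th Tuesday of the month.
January 1998 — 4th Tuesday is 1998-01-27.
4th Tuesday of February 1998: 1998-02-24.
March 1998 — 4th Tuesday is 1998-03-24.
4th Tuesday of April 1998: 1998-04-28.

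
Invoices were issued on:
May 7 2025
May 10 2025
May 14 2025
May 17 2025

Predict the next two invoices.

May 21 2025, May 24 2025

Gaps: 3, 4, 3 days — not constant, but cyclic with period 2.
The events fall on every Wednesday and Saturday.
Next Wednesday: May 21 2025.
The following Saturday is May 24 2025.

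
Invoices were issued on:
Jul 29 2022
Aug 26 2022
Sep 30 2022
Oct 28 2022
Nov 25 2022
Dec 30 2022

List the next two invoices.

Every date is a Friday; gaps 28, 35, 28, 28, 35 days.
Each is the last Friday of its month (at least one falls on the 29th or later, ruling out '4th Friday').
Last Friday of January 2023: Jan 27 2023.
February 2023 ends with Friday Feb 24 2023.

Jan 27 2023, Feb 24 2023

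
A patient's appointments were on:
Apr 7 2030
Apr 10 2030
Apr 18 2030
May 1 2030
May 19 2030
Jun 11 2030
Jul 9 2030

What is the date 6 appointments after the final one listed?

Apr 8 2031

The spacing grows by 5 each time: 3, 8, 13, 18, 23, 28 days.
Next gap: 33 days. Jul 9 2030 + 33 days = Aug 11 2030.
Next gap: 38 days. Aug 11 2030 + 38 days = Sep 18 2030.
Next gap: 43 days. Sep 18 2030 + 43 days = Oct 31 2030.
Next gap: 48 days. Oct 31 2030 + 48 days = Dec 18 2030.
Next gap: 53 days. Dec 18 2030 + 53 days = Feb 9 2031.
Next gap: 58 days. Feb 9 2031 + 58 days = Apr 8 2031.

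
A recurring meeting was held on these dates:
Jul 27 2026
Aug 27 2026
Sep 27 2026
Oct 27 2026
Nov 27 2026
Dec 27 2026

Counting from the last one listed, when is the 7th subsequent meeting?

Jul 27 2027

Each date is the 27th; the gaps (31, 31, 30, 31, 30) track the month lengths.
The rule is the 27th of each month.
Next: January 2027 → Jan 27 2027.
February 2027: Feb 27 2027.
Next: March 2027 → Mar 27 2027.
Next: April 2027 → Apr 27 2027.
May 2027: May 27 2027.
June 2027: Jun 27 2027.
July 2027: Jul 27 2027.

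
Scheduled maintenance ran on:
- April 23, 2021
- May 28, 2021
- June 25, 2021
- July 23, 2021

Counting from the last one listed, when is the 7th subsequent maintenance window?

Gaps: 35, 28, 28 days — a mix of 28 and 35. Every date is a Friday.
Each is the 4th Friday of its month.
August 2021 — 4th Friday is August 27, 2021.
4th Friday of September 2021: September 24, 2021.
4th Friday of October 2021: October 22, 2021.
November 2021 — 4th Friday is November 26, 2021.
4th Friday of December 2021: December 24, 2021.
January 2022 — 4th Friday is January 28, 2022.
4th Friday of February 2022: February 25, 2022.

February 25, 2022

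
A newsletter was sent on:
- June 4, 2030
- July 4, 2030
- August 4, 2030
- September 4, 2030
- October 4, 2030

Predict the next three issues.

November 4, 2030; December 4, 2030; January 4, 2031

Each date is the 4th; the gaps (30, 31, 31, 30) track the month lengths.
The rule is the 4th of each month.
November 2030: November 4, 2030.
December 2030: December 4, 2030.
Next: January 2031 → January 4, 2031.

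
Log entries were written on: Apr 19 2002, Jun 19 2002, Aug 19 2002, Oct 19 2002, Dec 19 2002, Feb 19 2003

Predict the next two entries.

Apr 19 2003, Jun 19 2003

Each date is the 19th; the gaps (61, 61, 61, 61, 62) track the month lengths.
The rule is the 19th of every 2 months.
Next: April 2003 → Apr 19 2003.
June 2003: Jun 19 2003.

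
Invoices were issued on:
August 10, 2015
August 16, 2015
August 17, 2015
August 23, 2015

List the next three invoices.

Gaps: 6, 1, 6 days — not constant, but cyclic with period 2.
The events fall on every Monday and Sunday.
The following Monday is August 24, 2015.
Next Sunday: August 30, 2015.
Next Monday: August 31, 2015.

August 24, 2015; August 30, 2015; August 31, 2015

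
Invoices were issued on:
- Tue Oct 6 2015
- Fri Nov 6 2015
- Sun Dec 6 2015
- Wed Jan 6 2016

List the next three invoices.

Sat Feb 6 2016, Sun Mar 6 2016, Wed Apr 6 2016

Each date is the 6th; the gaps (31, 30, 31) track the month lengths.
The rule is the 6th of each month.
February 2016: Sat Feb 6 2016.
Next: March 2016 → Sun Mar 6 2016.
Next: April 2016 → Wed Apr 6 2016.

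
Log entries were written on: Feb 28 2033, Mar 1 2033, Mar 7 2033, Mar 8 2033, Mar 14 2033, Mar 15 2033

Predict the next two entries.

Mar 21 2033, Mar 22 2033

Every event lands on a Monday or Tuesday (gaps cycle 1, 6, 1, 6, 1).
So the schedule is: every Monday and Tuesday.
Next Monday: Mar 21 2033.
Next Tuesday: Mar 22 2033.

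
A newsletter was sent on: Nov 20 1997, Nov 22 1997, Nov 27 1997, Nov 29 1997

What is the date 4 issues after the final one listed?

Dec 13 1997

The gap pattern 2, 5, 2 repeats every 2 events.
These are the Thursdays and Saturdays of each week.
Next Thursday: Dec 4 1997.
The following Saturday is Dec 6 1997.
The following Thursday is Dec 11 1997.
Next Saturday: Dec 13 1997.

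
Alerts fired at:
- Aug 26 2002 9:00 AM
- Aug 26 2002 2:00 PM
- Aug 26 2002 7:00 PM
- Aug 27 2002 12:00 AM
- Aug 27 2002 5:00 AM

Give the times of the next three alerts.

Aug 27 2002 10:00 AM, Aug 27 2002 3:00 PM, Aug 27 2002 8:00 PM

Spacing: 5, 5, 5, 5 h — constant 5 h.
Aug 27 2002 5:00 AM + 5 h = Aug 27 2002 10:00 AM.
Aug 27 2002 10:00 AM + 5 h = Aug 27 2002 3:00 PM.
Aug 27 2002 3:00 PM + 5 h = Aug 27 2002 8:00 PM.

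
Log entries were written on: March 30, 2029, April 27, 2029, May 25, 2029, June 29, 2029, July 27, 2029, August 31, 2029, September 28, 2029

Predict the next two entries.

October 26, 2029; November 30, 2029

All Fridays; the gaps (28, 28, 35, 28, 35, 28) vary with month length.
This is the last Friday of each month.
October 2029 ends with Friday October 26, 2029.
Last Friday of November 2029: November 30, 2029.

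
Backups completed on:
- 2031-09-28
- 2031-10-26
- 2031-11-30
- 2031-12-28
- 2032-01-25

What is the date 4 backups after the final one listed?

2032-05-30

These are Sundays with 28, 35, 28, 28-day gaps.
Each is the final Sunday of its month — 2031-11-30 is past the 28th, so '4th Sunday' doesn't fit.
Last Sunday of February 2032: 2032-02-29.
Last Sunday of March 2032: 2032-03-28.
April 2032 ends with Sunday 2032-04-25.
Last Sunday of May 2032: 2032-05-30.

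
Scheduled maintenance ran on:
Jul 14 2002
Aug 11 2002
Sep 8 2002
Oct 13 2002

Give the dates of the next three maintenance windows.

Nov 10 2002, Dec 8 2002, Jan 12 2003

All dates are Sundays, 28, 28, 35 days apart.
Specifically, the 2nd Sunday of each month.
November 2002 — 2nd Sunday is Nov 10 2002.
December 2002 — 2nd Sunday is Dec 8 2002.
January 2003 — 2nd Sunday is Jan 12 2003.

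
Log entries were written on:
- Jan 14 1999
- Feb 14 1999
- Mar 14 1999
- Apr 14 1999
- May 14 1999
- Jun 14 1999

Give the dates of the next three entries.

Jul 14 1999, Aug 14 1999, Sep 14 1999

The day-of-month is always 14 (31, 28, 31, 30, 31 days between events).
So this recurs on the 14th of each month.
Next: July 1999 → Jul 14 1999.
August 1999: Aug 14 1999.
September 1999: Sep 14 1999.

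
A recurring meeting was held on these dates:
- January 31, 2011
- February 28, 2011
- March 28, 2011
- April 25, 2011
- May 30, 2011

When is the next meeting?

All Mondays; the gaps (28, 28, 28, 35) vary with month length.
This is the last Monday of each month.
June 2011 ends with Monday June 27, 2011.

June 27, 2011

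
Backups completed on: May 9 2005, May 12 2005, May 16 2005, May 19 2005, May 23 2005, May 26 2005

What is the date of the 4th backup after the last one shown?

Jun 9 2005

Every event lands on a Monday or Thursday (gaps cycle 3, 4, 3, 4, 3).
So the schedule is: every Monday and Thursday.
The following Monday is May 30 2005.
Next Thursday: Jun 2 2005.
The following Monday is Jun 6 2005.
The following Thursday is Jun 9 2005.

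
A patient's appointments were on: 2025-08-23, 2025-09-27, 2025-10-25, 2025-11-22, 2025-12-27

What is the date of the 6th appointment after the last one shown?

These are Saturdays at 28- or 35-day spacing (35, 28, 28, 35).
The pattern: 4th Saturday of the month.
January 2026 — 4th Saturday is 2026-01-24.
February 2026 — 4th Saturday is 2026-02-28.
March 2026 — 4th Saturday is 2026-03-28.
April 2026 — 4th Saturday is 2026-04-25.
May 2026 — 4th Saturday is 2026-05-23.
4th Saturday of June 2026: 2026-06-27.

2026-06-27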